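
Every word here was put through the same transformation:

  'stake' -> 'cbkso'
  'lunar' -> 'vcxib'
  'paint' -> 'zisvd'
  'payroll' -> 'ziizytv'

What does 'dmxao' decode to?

tense

Shifts by position in stake: pos 0: s→c (+10), pos 1: t→b (+8), pos 2: a→k (+10), pos 3: k→s (+8) — repeating every 2. The shifts repeat in a cycle of length 2: positions 0,1,… shift by +10, +8, then the pattern repeats.
Undoing it on dmxao: d−10=t, m−8=e, x−10=n, a−8=s, o−10=e.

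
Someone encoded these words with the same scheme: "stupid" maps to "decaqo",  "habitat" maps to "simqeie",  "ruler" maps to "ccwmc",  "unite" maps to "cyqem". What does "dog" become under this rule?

owr

The rule splits by letter class: vowels +8, consonants +11.
For dog: d(cons)+11=o, o(vowel)+8=w, g(cons)+11=r.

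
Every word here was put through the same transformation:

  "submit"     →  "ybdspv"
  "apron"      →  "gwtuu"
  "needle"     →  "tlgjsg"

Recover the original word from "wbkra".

quilt

It's a Vigenère-style cipher with numeric key [6,7,2]: position i shifts by key[i mod 3].
Undoing it on wbkra: w−6=q, b−7=u, k−2=i, r−6=l, a−7=t.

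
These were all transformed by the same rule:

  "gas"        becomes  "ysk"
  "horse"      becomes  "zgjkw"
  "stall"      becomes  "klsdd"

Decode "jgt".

This is a Caesar cipher with shift 18.
Decoding jgt: j−18=r, g−18=o, t−18=b.

rob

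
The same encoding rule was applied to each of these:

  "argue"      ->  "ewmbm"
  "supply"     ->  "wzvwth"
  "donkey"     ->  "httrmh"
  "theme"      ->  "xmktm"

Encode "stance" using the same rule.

wygukn

In argue: a→e is +4, r→w is +5, g→m is +6, u→b is +7 — the shift increases by 1 each position. Letter i (0-indexed) is shifted by i+4, so successive shifts are 4, 5, 6, ….
Applying it to stance: s+4=w, t+5=y, a+6=g, n+7=u, c+8=k, e+9=n.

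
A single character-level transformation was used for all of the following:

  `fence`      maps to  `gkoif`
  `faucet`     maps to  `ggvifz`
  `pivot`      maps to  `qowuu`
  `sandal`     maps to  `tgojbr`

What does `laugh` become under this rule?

It's a Vigenère-style cipher with numeric key [1,6]: position i shifts by key[i mod 2].
On laugh: l+1=m, a+6=g, u+1=v, g+6=m, h+1=i.

mgvmi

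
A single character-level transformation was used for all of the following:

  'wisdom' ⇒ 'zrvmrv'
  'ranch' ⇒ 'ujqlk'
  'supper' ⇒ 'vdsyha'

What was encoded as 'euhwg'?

Shifts by position in wisdom: pos 0: w→z (+3), pos 1: i→r (+9), pos 2: s→v (+3), pos 3: d→m (+9) — repeating every 2. It's a Vigenère-style cipher with numeric key [3,9]: position i shifts by key[i mod 2].
Undoing it on euhwg: e−3=b, u−9=l, h−3=e, w−9=n, g−3=d.

blend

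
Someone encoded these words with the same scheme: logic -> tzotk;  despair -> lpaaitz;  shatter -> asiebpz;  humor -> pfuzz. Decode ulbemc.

matter

A repeating key of period 2 is used — shifts +8, +11 over and over.
Decoding ulbemc: u−8=m, l−11=a, b−8=t, e−11=t, m−8=e, c−11=r.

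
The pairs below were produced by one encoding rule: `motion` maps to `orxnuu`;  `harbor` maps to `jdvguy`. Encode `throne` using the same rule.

vkvttl

In motion: m→o is +2, o→r is +3, t→x is +4, i→n is +5 — the shift increases by 1 each position. The shift increases by 1 at each position, starting from +2: 2, 3, 4, ….
On throne: t+2=v, h+3=k, r+4=v, o+5=t, n+6=t, e+7=l.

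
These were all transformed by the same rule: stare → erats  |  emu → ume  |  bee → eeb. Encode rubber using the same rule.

The output letters match the input read backwards: stare reversed is erats. It's just the letters in reverse order.
Applying it to rubber: reverse → rebbur.

rebbur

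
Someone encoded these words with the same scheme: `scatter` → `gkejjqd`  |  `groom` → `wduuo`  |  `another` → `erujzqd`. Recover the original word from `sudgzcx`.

worship

s(18)→g(6) and c(2)→k(10) fit y≡3x+4 (mod 26); the inverse of 3 mod 26 is 9. Each letter's alphabet position (a=0..z=25) is mapped through 3·x+4 mod 26 — an affine cipher.
Reversing it on sudgzcx: s(18)→9·(18−4)≡22=w; u(20)→9·(20−4)≡14=o; d(3)→9·(3−4)≡17=r; g(6)→9·(6−4)≡18=s; z(25)→9·(25−4)≡7=h; c(2)→9·(2−4)≡8=i; x(23)→9·(23−4)≡15=p (all mod 26).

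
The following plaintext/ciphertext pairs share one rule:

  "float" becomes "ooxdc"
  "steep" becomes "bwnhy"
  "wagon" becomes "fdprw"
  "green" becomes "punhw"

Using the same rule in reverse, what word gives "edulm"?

valid

Shifts by position in float: pos 0: f→o (+9), pos 1: l→o (+3), pos 2: o→x (+9), pos 3: a→d (+3) — repeating every 2. The shifts repeat in a cycle of length 2: positions 0,1,… shift by +9, +3, then the pattern repeats.
Reversing it on edulm: e−9=v, d−3=a, u−9=l, l−3=i, m−9=d.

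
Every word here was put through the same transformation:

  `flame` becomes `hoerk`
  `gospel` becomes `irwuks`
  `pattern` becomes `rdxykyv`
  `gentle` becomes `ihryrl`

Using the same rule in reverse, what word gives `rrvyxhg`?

portray

In flame: f→h is +2, l→o is +3, a→e is +4, m→r is +5 — the shift increases by 1 each position. Each letter shifts forward by (position + 2), i.e. 2, 3, 4, … — the shift grows by one for each successive letter.
Reversing it on rrvyxhg: r−2=p, r−3=o, v−4=r, y−5=t, x−6=r, h−7=a, g−8=y.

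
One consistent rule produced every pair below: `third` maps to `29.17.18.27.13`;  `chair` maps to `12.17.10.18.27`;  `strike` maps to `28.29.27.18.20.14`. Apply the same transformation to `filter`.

t is letter #20 and maps to 29: an offset of 9. Letters become their 1-based position plus 9 (so a→10, b→11, …).
For filter: f=6→15, i=9→18, l=12→21, t=20→29, e=5→14, r=18→27.

15.18.21.29.14.27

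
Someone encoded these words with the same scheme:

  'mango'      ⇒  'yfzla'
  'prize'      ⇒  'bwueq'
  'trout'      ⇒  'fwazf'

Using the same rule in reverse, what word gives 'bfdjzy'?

parent

Shifts by position in mango: pos 0: m→y (+12), pos 1: a→f (+5), pos 2: n→z (+12), pos 3: g→l (+5) — repeating every 2. It's a Vigenère-style cipher with numeric key [12,5]: position i shifts by key[i mod 2].
Undoing it on bfdjzy: b−12=p, f−5=a, d−12=r, j−5=e, z−12=n, y−5=t.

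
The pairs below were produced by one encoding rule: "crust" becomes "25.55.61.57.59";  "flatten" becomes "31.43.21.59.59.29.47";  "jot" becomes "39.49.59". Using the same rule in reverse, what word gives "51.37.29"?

pie

The formula is n = 2×(alphabet index, a=1) + 19.
Decoding 51.37.29: 51→(51−19)÷2=16=p, 37→(37−19)÷2=9=i, 29→(29−19)÷2=5=e.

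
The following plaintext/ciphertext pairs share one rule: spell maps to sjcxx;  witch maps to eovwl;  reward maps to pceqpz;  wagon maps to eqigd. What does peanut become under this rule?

jcqdyv

s(18)→s(18) and p(15)→j(9) fit y≡3x+16 (mod 26); the inverse of 3 mod 26 is 9. This is an affine cipher: with a=0,…,z=25, each position x becomes (3x+16) mod 26.
Applying it to peanut: p(15)→3·15+16≡9=j; e(4)→3·4+16≡2=c; a(0)→3·0+16≡16=q; n(13)→3·13+16≡3=d; u(20)→3·20+16≡24=y; t(19)→3·19+16≡21=v (all mod 26).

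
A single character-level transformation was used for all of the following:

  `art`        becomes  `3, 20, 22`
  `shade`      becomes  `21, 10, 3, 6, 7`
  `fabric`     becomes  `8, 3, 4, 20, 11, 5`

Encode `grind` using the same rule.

9, 20, 11, 16, 6

a is letter #1 and maps to 3: an offset of 2. Each letter is replaced by its alphabet position (a=1..z=26) + 2.
For grind: g=7→9, r=18→20, i=9→11, n=14→16, d=4→6.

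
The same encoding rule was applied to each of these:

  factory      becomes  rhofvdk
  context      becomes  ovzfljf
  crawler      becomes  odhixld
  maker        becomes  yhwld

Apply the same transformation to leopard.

Two shifts are in play — +7 for a/e/i/o/u, +12 for every other letter.
Applying it to leopard: l(cons)+12=x, e(vowel)+7=l, o(vowel)+7=v, p(cons)+12=b, a(vowel)+7=h, r(cons)+12=d, d(cons)+12=p.

xlvbhdp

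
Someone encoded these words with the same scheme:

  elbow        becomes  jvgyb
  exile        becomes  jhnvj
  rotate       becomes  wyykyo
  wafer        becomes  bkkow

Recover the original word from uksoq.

Shifts by position in elbow: pos 0: e→j (+5), pos 1: l→v (+10), pos 2: b→g (+5), pos 3: o→y (+10) — repeating every 2. It's a Vigenère-style cipher with numeric key [5,10]: position i shifts by key[i mod 2].
Reversing it on uksoq: u−5=p, k−10=a, s−5=n, o−10=e, q−5=l.

panel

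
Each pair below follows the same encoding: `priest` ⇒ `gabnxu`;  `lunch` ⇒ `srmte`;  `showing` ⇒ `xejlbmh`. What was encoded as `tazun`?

p(15)→g(6) and r(17)→a(0) fit y≡23x+25 (mod 26); the inverse of 23 mod 26 is 17. Each letter's alphabet position (a=0..z=25) is mapped through 23·x+25 mod 26 — an affine cipher.
Reversing it on tazun: t(19)→17·(19−25)≡2=c; a(0)→17·(0−25)≡17=r; z(25)→17·(25−25)≡0=a; u(20)→17·(20−25)≡19=t; n(13)→17·(13−25)≡4=e (all mod 26).

crate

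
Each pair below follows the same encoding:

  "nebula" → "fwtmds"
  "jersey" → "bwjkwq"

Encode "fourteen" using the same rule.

Every letter moves 18 places later in the alphabet, wrapping around z→a.
Applying it to fourteen: f+18=x, o+18=g, u+18=m, r+18=j, t+18=l, e+18=w, e+18=w, n+18=f.

xgmjlwwf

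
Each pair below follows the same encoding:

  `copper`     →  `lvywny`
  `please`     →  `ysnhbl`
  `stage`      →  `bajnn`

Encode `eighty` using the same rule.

Shifts by position in copper: pos 0: c→l (+9), pos 1: o→v (+7), pos 2: p→y (+9), pos 3: p→w (+7) — repeating every 2. The shifts repeat in a cycle of length 2: positions 0,1,… shift by +9, +7, then the pattern repeats.
Applying it to eighty: e+9=n, i+7=p, g+9=p, h+7=o, t+9=c, y+7=f.

nppocf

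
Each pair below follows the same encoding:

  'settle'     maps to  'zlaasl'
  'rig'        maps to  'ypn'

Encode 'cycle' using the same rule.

Compare letters: s→z is +7, e→l is +7, t→a is +7 — a constant shift. Every letter moves 7 places later in the alphabet, wrapping around z→a.
For cycle: c+7=j, y+7=f, c+7=j, l+7=s, e+7=l.

jfjsl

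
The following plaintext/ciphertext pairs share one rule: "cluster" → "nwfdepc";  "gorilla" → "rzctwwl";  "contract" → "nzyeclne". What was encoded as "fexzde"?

Compare letters: c→n is +11, l→w is +11, u→f is +11 — a constant shift. This is a Caesar cipher with shift 11.
Undoing it on fexzde: f−11=u, e−11=t, x−11=m, z−11=o, d−11=s, e−11=t.

utmost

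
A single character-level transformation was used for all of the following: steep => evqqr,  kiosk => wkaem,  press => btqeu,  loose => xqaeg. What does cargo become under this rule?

ocdsq

Shifts by position in steep: pos 0: s→e (+12), pos 1: t→v (+2), pos 2: e→q (+12), pos 3: e→q (+12), pos 4: p→r (+2) — repeating every 3. A repeating key of period 3 is used — shifts +12, +2, +12 over and over.
For cargo: c+12=o, a+2=c, r+12=d, g+12=s, o+2=q.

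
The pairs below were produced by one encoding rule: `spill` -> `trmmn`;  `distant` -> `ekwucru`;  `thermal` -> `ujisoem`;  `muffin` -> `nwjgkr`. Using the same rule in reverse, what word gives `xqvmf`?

Shifts by position in spill: pos 0: s→t (+1), pos 1: p→r (+2), pos 2: i→m (+4), pos 3: l→m (+1), pos 4: l→n (+2) — repeating every 3. The shifts repeat in a cycle of length 3: positions 0,1,… shift by +1, +2, +4, then the pattern repeats.
Undoing it on xqvmf: x−1=w, q−2=o, v−4=r, m−1=l, f−2=d.

world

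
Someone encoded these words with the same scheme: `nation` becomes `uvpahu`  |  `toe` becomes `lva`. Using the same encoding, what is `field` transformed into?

kslpm

Two steps: reverse the string, then apply a Caesar shift of +7.
For field: reverse → dleif; then shift: d+7=k, l+7=s, e+7=l, i+7=p, f+7=m.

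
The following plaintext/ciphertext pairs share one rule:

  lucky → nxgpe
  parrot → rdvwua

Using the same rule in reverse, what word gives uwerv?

stamp

Letter i (0-indexed) is shifted by i+2, so successive shifts are 2, 3, 4, ….
Decoding uwerv: u−2=s, w−3=t, e−4=a, r−5=m, v−6=p.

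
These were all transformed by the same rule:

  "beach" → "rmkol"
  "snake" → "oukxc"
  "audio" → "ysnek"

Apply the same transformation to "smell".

The output letters match the input read backwards, each shifted +10: beach reversed is hcaeb. Read the word backwards and shift each letter +10.
Applying it to smell: reverse → llems; then shift: l+10=v, l+10=v, e+10=o, m+10=w, s+10=c.

vvowc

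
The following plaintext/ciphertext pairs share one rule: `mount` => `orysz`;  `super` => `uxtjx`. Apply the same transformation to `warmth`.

In mount: m→o is +2, o→r is +3, u→y is +4, n→s is +5 — the shift increases by 1 each position. The shift increases by 1 at each position, starting from +2: 2, 3, 4, ….
Applying it to warmth: w+2=y, a+3=d, r+4=v, m+5=r, t+6=z, h+7=o.

ydvrzo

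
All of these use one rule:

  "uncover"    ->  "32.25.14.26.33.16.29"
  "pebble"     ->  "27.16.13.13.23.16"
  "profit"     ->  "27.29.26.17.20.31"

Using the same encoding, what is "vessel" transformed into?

The number is (letter's place in the alphabet, a=1) + 11.
Applying it to vessel: v=22→33, e=5→16, s=19→30, s=19→30, e=5→16, l=12→23.

33.16.30.30.16.23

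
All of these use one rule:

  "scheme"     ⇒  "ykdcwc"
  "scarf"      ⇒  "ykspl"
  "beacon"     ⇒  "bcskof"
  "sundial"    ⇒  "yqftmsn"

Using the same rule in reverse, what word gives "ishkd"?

watch

s(18)→y(24) and c(2)→k(10) fit y≡9x+18 (mod 26); the inverse of 9 mod 26 is 3. Treating letters as 0–25, the rule is x ↦ 9x + 18 (mod 26).
Reversing it on ishkd: i(8)→3·(8−18)≡22=w; s(18)→3·(18−18)≡0=a; h(7)→3·(7−18)≡19=t; k(10)→3·(10−18)≡2=c; d(3)→3·(3−18)≡7=h (all mod 26).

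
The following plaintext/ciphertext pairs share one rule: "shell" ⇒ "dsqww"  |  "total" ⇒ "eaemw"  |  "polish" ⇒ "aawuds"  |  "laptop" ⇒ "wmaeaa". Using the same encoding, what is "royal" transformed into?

cajmw

The rule splits by letter class: vowels +12, consonants +11.
On royal: r(cons)+11=c, o(vowel)+12=a, y(cons)+11=j, a(vowel)+12=m, l(cons)+11=w.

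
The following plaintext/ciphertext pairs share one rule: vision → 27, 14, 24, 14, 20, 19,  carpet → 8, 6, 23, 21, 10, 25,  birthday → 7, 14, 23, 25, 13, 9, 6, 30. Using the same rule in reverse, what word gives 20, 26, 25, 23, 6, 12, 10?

v is letter #22 and maps to 27: an offset of 5. Each letter is replaced by its alphabet position (a=1..z=26) + 5.
Decoding 20, 26, 25, 23, 6, 12, 10: 20→(20−5)÷1=15=o, 26→(26−5)÷1=21=u, 25→(25−5)÷1=20=t, 23→(23−5)÷1=18=r, 6→(6−5)÷1=1=a, 12→(12−5)÷1=7=g, 10→(10−5)÷1=5=e.

outrage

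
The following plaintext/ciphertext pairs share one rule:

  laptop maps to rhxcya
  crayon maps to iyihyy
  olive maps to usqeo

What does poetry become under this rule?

In laptop: l→r is +6, a→h is +7, p→x is +8, t→c is +9 — the shift increases by 1 each position. Each letter shifts forward by (position + 6), i.e. 6, 7, 8, … — the shift grows by one for each successive letter.
On poetry: p+6=v, o+7=v, e+8=m, t+9=c, r+10=b, y+11=j.

vvmcbj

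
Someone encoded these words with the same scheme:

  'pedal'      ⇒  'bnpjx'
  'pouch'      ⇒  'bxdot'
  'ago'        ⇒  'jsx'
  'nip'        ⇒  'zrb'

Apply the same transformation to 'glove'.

The shift depends on letter class: consonant p→b is +12, but vowel e→n is +9. Vowels shift forward by 9 and consonants shift forward by 12.
On glove: g(cons)+12=s, l(cons)+12=x, o(vowel)+9=x, v(cons)+12=h, e(vowel)+9=n.

sxxhn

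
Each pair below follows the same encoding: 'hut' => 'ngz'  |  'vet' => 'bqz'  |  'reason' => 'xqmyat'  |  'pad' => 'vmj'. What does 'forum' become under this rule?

laxgs

The shift depends on letter class: consonant h→n is +6, but vowel u→g is +12. Two shifts are in play — +12 for a/e/i/o/u, +6 for every other letter.
Applying it to forum: f(cons)+6=l, o(vowel)+12=a, r(cons)+6=x, u(vowel)+12=g, m(cons)+6=s.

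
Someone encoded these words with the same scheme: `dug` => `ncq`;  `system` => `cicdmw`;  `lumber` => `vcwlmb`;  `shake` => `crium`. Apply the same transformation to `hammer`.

The shift depends on letter class: consonant d→n is +10, but vowel u→c is +8. Two shifts are in play — +8 for a/e/i/o/u, +10 for every other letter.
For hammer: h(cons)+10=r, a(vowel)+8=i, m(cons)+10=w, m(cons)+10=w, e(vowel)+8=m, r(cons)+10=b.

riwwmb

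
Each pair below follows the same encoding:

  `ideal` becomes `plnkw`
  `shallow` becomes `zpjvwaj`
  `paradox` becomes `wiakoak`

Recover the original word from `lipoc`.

Each letter shifts forward by (position + 7), i.e. 7, 8, 9, … — the shift grows by one for each successive letter.
Decoding lipoc: l−7=e, i−8=a, p−9=g, o−10=e, c−11=r.

eager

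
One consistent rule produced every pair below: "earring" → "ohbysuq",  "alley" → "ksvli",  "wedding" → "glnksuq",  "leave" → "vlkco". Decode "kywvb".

The shifts repeat in a cycle of length 2: positions 0,1,… shift by +10, +7, then the pattern repeats.
Decoding kywvb: k−10=a, y−7=r, w−10=m, v−7=o, b−10=r.

armor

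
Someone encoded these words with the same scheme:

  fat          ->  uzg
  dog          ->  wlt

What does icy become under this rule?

rxb

Each pair mirrors across the alphabet (f↔u, a↔z, t↔g): positions sum to 25. This is the alphabet-reversal cipher (Atbash): a becomes z, b becomes y, etc.
On icy: i↔r, c↔x, y↔b.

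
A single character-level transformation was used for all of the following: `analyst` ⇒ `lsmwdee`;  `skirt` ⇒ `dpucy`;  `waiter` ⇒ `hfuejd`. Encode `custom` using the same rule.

nzeety

It's a Vigenère-style cipher with numeric key [11,5,12]: position i shifts by key[i mod 3].
On custom: c+11=n, u+5=z, s+12=e, t+11=e, o+5=t, m+12=y.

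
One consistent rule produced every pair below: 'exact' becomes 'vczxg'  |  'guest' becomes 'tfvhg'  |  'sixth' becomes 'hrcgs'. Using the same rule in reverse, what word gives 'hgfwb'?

study

Each pair mirrors across the alphabet (e↔v, x↔c, a↔z): positions sum to 25. This is the alphabet-reversal cipher (Atbash): a becomes z, b becomes y, etc.
Decoding hgfwb: h↔s, g↔t, f↔u, w↔d, b↔y.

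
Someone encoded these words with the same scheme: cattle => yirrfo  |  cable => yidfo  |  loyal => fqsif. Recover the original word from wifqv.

salon

c(2)→y(24) and a(0)→i(8) fit y≡21x+8 (mod 26); the inverse of 21 mod 26 is 5. Treating letters as 0–25, the rule is x ↦ 21x + 8 (mod 26).
Decoding wifqv: w(22)→5·(22−8)≡18=s; i(8)→5·(8−8)≡0=a; f(5)→5·(5−8)≡11=l; q(16)→5·(16−8)≡14=o; v(21)→5·(21−8)≡13=n (all mod 26).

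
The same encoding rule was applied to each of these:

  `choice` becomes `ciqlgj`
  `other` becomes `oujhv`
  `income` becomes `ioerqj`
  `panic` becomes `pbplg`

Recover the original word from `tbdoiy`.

In choice: c→c is +0, h→i is +1, o→q is +2, i→l is +3 — the shift increases by 1 each position. Letter i (0-indexed) is shifted by i+0, so successive shifts are 0, 1, 2, ….
Decoding tbdoiy: t−0=t, b−1=a, d−2=b, o−3=l, i−4=e, y−5=t.

tablet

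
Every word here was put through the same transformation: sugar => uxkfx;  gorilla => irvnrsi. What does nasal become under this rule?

pdwfr

In sugar: s→u is +2, u→x is +3, g→k is +4, a→f is +5 — the shift increases by 1 each position. Each letter shifts forward by (position + 2), i.e. 2, 3, 4, … — the shift grows by one for each successive letter.
For nasal: n+2=p, a+3=d, s+4=w, a+5=f, l+6=r.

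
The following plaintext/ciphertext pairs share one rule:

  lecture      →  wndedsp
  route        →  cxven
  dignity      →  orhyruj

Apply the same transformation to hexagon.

Shifts by position in lecture: pos 0: l→w (+11), pos 1: e→n (+9), pos 2: c→d (+1), pos 3: t→e (+11), pos 4: u→d (+9), pos 5: r→s (+1) — repeating every 3. The shifts repeat in a cycle of length 3: positions 0,1,… shift by +11, +9, +1, then the pattern repeats.
On hexagon: h+11=s, e+9=n, x+1=y, a+11=l, g+9=p, o+1=p, n+11=y.

snylppy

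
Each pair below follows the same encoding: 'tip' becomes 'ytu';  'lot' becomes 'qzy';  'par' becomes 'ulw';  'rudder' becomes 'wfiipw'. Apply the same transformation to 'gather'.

llympw

The shift depends on letter class: consonant t→y is +5, but vowel i→t is +11. Two shifts are in play — +11 for a/e/i/o/u, +5 for every other letter.
For gather: g(cons)+5=l, a(vowel)+11=l, t(cons)+5=y, h(cons)+5=m, e(vowel)+11=p, r(cons)+5=w.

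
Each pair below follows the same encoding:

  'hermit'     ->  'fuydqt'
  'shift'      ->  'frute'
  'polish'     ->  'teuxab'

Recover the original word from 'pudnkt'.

hybrid

The output letters match the input read backwards, each shifted +12: hermit reversed is timreh. Two steps: reverse the string, then apply a Caesar shift of +12.
Decoding pudnkt: shift back: p−12=d, u−12=i, d−12=r, n−12=b, k−12=y, t−12=h → dirbyh; then reverse → hybrid.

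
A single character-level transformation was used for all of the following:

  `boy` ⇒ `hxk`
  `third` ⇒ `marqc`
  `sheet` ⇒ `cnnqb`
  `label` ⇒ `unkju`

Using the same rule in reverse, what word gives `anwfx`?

Read the word backwards and shift each letter +9.
Reversing it on anwfx: shift back: a−9=r, n−9=e, w−9=n, f−9=w, x−9=o → renwo; then reverse → owner.

owner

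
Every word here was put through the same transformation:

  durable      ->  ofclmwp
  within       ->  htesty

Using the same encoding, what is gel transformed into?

Compare letters: d→o is +11, u→f is +11, r→c is +11 — a constant shift. It's a constant shift of +11 (ROT11).
For gel: g+11=r, e+11=p, l+11=w.

rpw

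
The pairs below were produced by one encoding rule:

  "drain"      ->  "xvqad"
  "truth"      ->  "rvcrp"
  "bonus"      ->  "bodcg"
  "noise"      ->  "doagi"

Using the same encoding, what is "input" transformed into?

d(3)→x(23) and r(17)→v(21) fit y≡11x+16 (mod 26); the inverse of 11 mod 26 is 19. This is an affine cipher: with a=0,…,z=25, each position x becomes (11x+16) mod 26.
For input: i(8)→11·8+16≡0=a; n(13)→11·13+16≡3=d; p(15)→11·15+16≡25=z; u(20)→11·20+16≡2=c; t(19)→11·19+16≡17=r (all mod 26).

adzcr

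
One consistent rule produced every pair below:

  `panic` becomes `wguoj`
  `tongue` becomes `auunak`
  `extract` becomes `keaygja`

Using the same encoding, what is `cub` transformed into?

jai

The shift depends on letter class: consonant p→w is +7, but vowel a→g is +6. Two shifts are in play — +6 for a/e/i/o/u, +7 for every other letter.
On cub: c(cons)+7=j, u(vowel)+6=a, b(cons)+7=i.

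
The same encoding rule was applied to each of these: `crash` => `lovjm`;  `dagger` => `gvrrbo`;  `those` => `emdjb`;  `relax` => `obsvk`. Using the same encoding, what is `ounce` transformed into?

dzilb

c(2)→l(11) and r(17)→o(14) fit y≡21x+21 (mod 26); the inverse of 21 mod 26 is 5. Treating letters as 0–25, the rule is x ↦ 21x + 21 (mod 26).
Applying it to ounce: o(14)→21·14+21≡3=d; u(20)→21·20+21≡25=z; n(13)→21·13+21≡8=i; c(2)→21·2+21≡11=l; e(4)→21·4+21≡1=b (all mod 26).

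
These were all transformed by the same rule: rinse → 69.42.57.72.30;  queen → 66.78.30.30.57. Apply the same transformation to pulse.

63.78.51.72.30

r(#18)→69 and i(#9)→42: differences scale by 3, so n = 3·pos + 15. The formula is n = 3×(alphabet index, a=1) + 15.
Applying it to pulse: p=16→63, u=21→78, l=12→51, s=19→72, e=5→30.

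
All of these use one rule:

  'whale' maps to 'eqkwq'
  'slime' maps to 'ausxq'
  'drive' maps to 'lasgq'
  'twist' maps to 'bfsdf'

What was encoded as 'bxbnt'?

In whale: w→e is +8, h→q is +9, a→k is +10, l→w is +11 — the shift increases by 1 each position. Each letter shifts forward by (position + 8), i.e. 8, 9, 10, … — the shift grows by one for each successive letter.
Decoding bxbnt: b−8=t, x−9=o, b−10=r, n−11=c, t−12=h.

torch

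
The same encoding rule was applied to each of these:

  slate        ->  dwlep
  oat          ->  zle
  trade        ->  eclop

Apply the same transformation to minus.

xtyfd

Compare letters: s→d is +11, l→w is +11, a→l is +11 — a constant shift. This is a Caesar cipher with shift 11.
For minus: m+11=x, i+11=t, n+11=y, u+11=f, s+11=d.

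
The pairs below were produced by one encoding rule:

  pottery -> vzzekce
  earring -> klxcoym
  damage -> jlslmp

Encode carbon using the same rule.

ilxmuy

A repeating key of period 2 is used — shifts +6, +11 over and over.
On carbon: c+6=i, a+11=l, r+6=x, b+11=m, o+6=u, n+11=y.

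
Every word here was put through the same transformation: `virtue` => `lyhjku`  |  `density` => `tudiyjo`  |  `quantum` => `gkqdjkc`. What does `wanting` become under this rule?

It's a constant shift of +16 (ROT16).
Applying it to wanting: w+16=m, a+16=q, n+16=d, t+16=j, i+16=y, n+16=d, g+16=w.

mqdjydw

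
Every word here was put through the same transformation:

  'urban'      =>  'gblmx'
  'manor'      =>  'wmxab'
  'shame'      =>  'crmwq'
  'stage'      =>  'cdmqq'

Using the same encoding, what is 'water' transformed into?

The rule splits by letter class: vowels +12, consonants +10.
For water: w(cons)+10=g, a(vowel)+12=m, t(cons)+10=d, e(vowel)+12=q, r(cons)+10=b.

gmdqb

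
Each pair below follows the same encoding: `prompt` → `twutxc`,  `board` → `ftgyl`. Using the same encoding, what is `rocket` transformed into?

vtirmc

Each letter shifts forward by (position + 4), i.e. 4, 5, 6, … — the shift grows by one for each successive letter.
On rocket: r+4=v, o+5=t, c+6=i, k+7=r, e+8=m, t+9=c.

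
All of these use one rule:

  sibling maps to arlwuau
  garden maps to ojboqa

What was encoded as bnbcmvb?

terrain

Each letter shifts forward by (position + 8), i.e. 8, 9, 10, … — the shift grows by one for each successive letter.
Undoing it on bnbcmvb: b−8=t, n−9=e, b−10=r, c−11=r, m−12=a, v−13=i, b−14=n.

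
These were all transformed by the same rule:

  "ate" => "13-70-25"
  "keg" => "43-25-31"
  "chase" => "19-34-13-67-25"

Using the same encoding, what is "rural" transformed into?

64-73-64-13-46

Each letter becomes 3×(its alphabet position, a=1..z=26) + 10.
On rural: r=18→64, u=21→73, r=18→64, a=1→13, l=12→46.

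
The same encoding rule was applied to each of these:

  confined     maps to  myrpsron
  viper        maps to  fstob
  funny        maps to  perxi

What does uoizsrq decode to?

Shifts by position in confined: pos 0: c→m (+10), pos 1: o→y (+10), pos 2: n→r (+4), pos 3: f→p (+10), pos 4: i→s (+10), pos 5: n→r (+4) — repeating every 3. It's a Vigenère-style cipher with numeric key [10,10,4]: position i shifts by key[i mod 3].
Undoing it on uoizsrq: u−10=k, o−10=e, i−4=e, z−10=p, s−10=i, r−4=n, q−10=g.

keeping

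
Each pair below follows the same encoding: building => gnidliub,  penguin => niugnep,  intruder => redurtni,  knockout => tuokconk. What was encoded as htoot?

The output letters match the input read backwards: building reversed is gnidliub. The word is simply reversed.
Decoding htoot: then reverse → tooth.

tooth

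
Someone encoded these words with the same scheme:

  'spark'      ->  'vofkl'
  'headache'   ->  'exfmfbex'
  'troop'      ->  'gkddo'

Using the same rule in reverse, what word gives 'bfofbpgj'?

s(18)→v(21) and p(15)→o(14) fit y≡11x+5 (mod 26); the inverse of 11 mod 26 is 19. Each letter's alphabet position (a=0..z=25) is mapped through 11·x+5 mod 26 — an affine cipher.
Reversing it on bfofbpgj: b(1)→19·(1−5)≡2=c; f(5)→19·(5−5)≡0=a; o(14)→19·(14−5)≡15=p; f(5)→19·(5−5)≡0=a; b(1)→19·(1−5)≡2=c; p(15)→19·(15−5)≡8=i; g(6)→19·(6−5)≡19=t; j(9)→19·(9−5)≡24=y (all mod 26).

capacity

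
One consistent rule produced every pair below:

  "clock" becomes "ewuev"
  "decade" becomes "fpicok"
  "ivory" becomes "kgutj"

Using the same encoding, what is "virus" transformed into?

xtxwd

Shifts by position in clock: pos 0: c→e (+2), pos 1: l→w (+11), pos 2: o→u (+6), pos 3: c→e (+2), pos 4: k→v (+11) — repeating every 3. The shifts repeat in a cycle of length 3: positions 0,1,… shift by +2, +11, +6, then the pattern repeats.
Applying it to virus: v+2=x, i+11=t, r+6=x, u+2=w, s+11=d.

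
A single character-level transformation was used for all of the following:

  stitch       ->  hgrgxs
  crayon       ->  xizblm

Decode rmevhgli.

investor

Each pair mirrors across the alphabet (s↔h, t↔g, i↔r): positions sum to 25. Each letter is replaced by its mirror in the alphabet: a↔z, b↔y, c↔x, and so on (the Atbash cipher).
Reversing it on rmevhgli: r↔i, m↔n, e↔v, v↔e, h↔s, g↔t, l↔o, i↔r.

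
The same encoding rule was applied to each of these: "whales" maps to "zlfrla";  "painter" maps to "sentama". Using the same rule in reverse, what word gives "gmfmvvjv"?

In whales: w→z is +3, h→l is +4, a→f is +5, l→r is +6 — the shift increases by 1 each position. The shift increases by 1 at each position, starting from +3: 3, 4, 5, ….
Undoing it on gmfmvvjv: g−3=d, m−4=i, f−5=a, m−6=g, v−7=o, v−8=n, j−9=a, v−10=l.

diagonal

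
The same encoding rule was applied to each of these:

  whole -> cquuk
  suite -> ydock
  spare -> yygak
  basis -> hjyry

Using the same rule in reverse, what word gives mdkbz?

guest

Shifts by position in whole: pos 0: w→c (+6), pos 1: h→q (+9), pos 2: o→u (+6), pos 3: l→u (+9) — repeating every 2. It's a Vigenère-style cipher with numeric key [6,9]: position i shifts by key[i mod 2].
Reversing it on mdkbz: m−6=g, d−9=u, k−6=e, b−9=s, z−6=t.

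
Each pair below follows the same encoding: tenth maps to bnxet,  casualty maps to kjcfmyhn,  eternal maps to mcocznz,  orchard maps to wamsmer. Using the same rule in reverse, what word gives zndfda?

return

In tenth: t→b is +8, e→n is +9, n→x is +10, t→e is +11 — the shift increases by 1 each position. The shift increases by 1 at each position, starting from +8: 8, 9, 10, ….
Reversing it on zndfda: z−8=r, n−9=e, d−10=t, f−11=u, d−12=r, a−13=n.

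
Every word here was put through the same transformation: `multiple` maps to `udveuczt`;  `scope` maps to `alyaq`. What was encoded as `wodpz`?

often

Letter i (0-indexed) is shifted by i+8, so successive shifts are 8, 9, 10, ….
Reversing it on wodpz: w−8=o, o−9=f, d−10=t, p−11=e, z−12=n.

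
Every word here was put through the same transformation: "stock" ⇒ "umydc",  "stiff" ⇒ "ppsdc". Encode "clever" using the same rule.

The output letters match the input read backwards, each shifted +10: stock reversed is kcots. The word is reversed, then every letter is shifted forward by 10.
Applying it to clever: reverse → revelc; then shift: r+10=b, e+10=o, v+10=f, e+10=o, l+10=v, c+10=m.

bofovm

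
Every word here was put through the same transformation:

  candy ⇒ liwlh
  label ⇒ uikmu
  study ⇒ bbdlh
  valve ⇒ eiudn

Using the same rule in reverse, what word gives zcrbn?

A repeating key of period 2 is used — shifts +9, +8 over and over.
Undoing it on zcrbn: z−9=q, c−8=u, r−9=i, b−8=t, n−9=e.

quite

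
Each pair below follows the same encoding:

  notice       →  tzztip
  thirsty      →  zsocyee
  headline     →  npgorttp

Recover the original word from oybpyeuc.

investor

Shifts by position in notice: pos 0: n→t (+6), pos 1: o→z (+11), pos 2: t→z (+6), pos 3: i→t (+11) — repeating every 2. It's a Vigenère-style cipher with numeric key [6,11]: position i shifts by key[i mod 2].
Reversing it on oybpyeuc: o−6=i, y−11=n, b−6=v, p−11=e, y−6=s, e−11=t, u−6=o, c−11=r.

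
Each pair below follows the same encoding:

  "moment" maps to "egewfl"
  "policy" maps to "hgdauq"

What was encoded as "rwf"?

Compare letters: m→e is +18, o→g is +18, m→e is +18 — a constant shift. Every letter moves 18 places later in the alphabet, wrapping around z→a.
Decoding rwf: r−18=z, w−18=e, f−18=n.

zen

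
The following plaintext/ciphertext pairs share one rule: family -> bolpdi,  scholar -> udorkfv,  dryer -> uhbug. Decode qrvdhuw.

Two steps: reverse the string, then apply a Caesar shift of +3.
Decoding qrvdhuw: shift back: q−3=n, r−3=o, v−3=s, d−3=a, h−3=e, u−3=r, w−3=t → nosaert; then reverse → treason.

treason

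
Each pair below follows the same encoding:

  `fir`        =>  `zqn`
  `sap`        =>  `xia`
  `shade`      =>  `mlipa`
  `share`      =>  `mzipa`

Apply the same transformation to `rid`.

lqz

The output letters match the input read backwards, each shifted +8: fir reversed is rif. The word is reversed, then every letter is shifted forward by 8.
On rid: reverse → dir; then shift: d+8=l, i+8=q, r+8=z.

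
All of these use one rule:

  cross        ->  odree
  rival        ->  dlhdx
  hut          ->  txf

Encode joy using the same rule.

vrk

The shift depends on letter class: consonant c→o is +12, but vowel o→r is +3. Two shifts are in play — +3 for a/e/i/o/u, +12 for every other letter.
On joy: j(cons)+12=v, o(vowel)+3=r, y(cons)+12=k.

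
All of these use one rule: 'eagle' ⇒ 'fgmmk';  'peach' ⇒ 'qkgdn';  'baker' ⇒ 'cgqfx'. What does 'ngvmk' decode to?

maple

Shifts by position in eagle: pos 0: e→f (+1), pos 1: a→g (+6), pos 2: g→m (+6), pos 3: l→m (+1), pos 4: e→k (+6) — repeating every 3. A repeating key of period 3 is used — shifts +1, +6, +6 over and over.
Undoing it on ngvmk: n−1=m, g−6=a, v−6=p, m−1=l, k−6=e.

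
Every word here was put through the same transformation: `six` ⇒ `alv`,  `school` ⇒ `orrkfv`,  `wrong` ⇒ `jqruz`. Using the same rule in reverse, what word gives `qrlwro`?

lotion

The word is reversed, then every letter is shifted forward by 3.
Decoding qrlwro: shift back: q−3=n, r−3=o, l−3=i, w−3=t, r−3=o, o−3=l → noitol; then reverse → lotion.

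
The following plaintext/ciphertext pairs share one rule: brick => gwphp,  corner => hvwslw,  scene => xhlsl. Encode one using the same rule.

The shift depends on letter class: consonant b→g is +5, but vowel i→p is +7. Vowels shift forward by 7 and consonants shift forward by 5.
Applying it to one: o(vowel)+7=v, n(cons)+5=s, e(vowel)+7=l.

vsl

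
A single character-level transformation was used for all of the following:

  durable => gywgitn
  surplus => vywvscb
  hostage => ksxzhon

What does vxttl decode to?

Each letter shifts forward by (position + 3), i.e. 3, 4, 5, … — the shift grows by one for each successive letter.
Reversing it on vxttl: v−3=s, x−4=t, t−5=o, t−6=n, l−7=e.

stone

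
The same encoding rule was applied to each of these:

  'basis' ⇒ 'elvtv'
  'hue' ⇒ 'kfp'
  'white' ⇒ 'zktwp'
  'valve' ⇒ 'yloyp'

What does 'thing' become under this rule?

wktqj

The shift depends on letter class: consonant b→e is +3, but vowel a→l is +11. Two shifts are in play — +11 for a/e/i/o/u, +3 for every other letter.
Applying it to thing: t(cons)+3=w, h(cons)+3=k, i(vowel)+11=t, n(cons)+3=q, g(cons)+3=j.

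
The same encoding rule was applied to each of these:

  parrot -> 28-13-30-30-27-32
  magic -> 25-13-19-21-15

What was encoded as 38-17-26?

p is letter #16 and maps to 28: an offset of 12. Each letter is replaced by its alphabet position (a=1..z=26) + 12.
Reversing it on 38-17-26: 38→(38−12)÷1=26=z, 17→(17−12)÷1=5=e, 26→(26−12)÷1=14=n.

zen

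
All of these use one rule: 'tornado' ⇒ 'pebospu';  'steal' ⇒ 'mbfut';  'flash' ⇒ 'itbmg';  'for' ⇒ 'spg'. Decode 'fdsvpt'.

source

The output letters match the input read backwards, each shifted +1: tornado reversed is odanrot. Two steps: reverse the string, then apply a Caesar shift of +1.
Reversing it on fdsvpt: shift back: f−1=e, d−1=c, s−1=r, v−1=u, p−1=o, t−1=s → ecruos; then reverse → source.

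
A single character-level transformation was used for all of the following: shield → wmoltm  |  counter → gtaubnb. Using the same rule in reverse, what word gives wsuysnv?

The shift increases by 1 at each position, starting from +4: 4, 5, 6, ….
Undoing it on wsuysnv: w−4=s, s−5=n, u−6=o, y−7=r, s−8=k, n−9=e, v−10=l.

snorkel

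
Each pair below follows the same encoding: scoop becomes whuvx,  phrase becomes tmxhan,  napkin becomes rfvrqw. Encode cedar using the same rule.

gjjhz

In scoop: s→w is +4, c→h is +5, o→u is +6, o→v is +7 — the shift increases by 1 each position. Letter i (0-indexed) is shifted by i+4, so successive shifts are 4, 5, 6, ….
On cedar: c+4=g, e+5=j, d+6=j, a+7=h, r+8=z.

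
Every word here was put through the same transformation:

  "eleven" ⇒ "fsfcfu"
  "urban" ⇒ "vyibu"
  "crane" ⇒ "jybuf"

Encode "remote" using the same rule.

yftpaf

The shift depends on letter class: consonant l→s is +7, but vowel e→f is +1. Two shifts are in play — +1 for a/e/i/o/u, +7 for every other letter.
For remote: r(cons)+7=y, e(vowel)+1=f, m(cons)+7=t, o(vowel)+1=p, t(cons)+7=a, e(vowel)+1=f.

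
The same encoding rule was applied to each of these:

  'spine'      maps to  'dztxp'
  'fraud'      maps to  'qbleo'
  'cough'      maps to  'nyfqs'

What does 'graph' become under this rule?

rblzs

Shifts by position in spine: pos 0: s→d (+11), pos 1: p→z (+10), pos 2: i→t (+11), pos 3: n→x (+10) — repeating every 2. It's a Vigenère-style cipher with numeric key [11,10]: position i shifts by key[i mod 2].
Applying it to graph: g+11=r, r+10=b, a+11=l, p+10=z, h+11=s.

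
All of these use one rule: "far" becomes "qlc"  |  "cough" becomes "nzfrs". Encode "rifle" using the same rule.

ctqwp

Compare letters: f→q is +11, a→l is +11, r→c is +11 — a constant shift. Each letter is shifted forward by 11 in the alphabet (a Caesar shift of +11).
For rifle: r+11=c, i+11=t, f+11=q, l+11=w, e+11=p.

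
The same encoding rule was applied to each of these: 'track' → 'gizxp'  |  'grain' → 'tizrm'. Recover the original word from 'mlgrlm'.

Each pair mirrors across the alphabet (t↔g, r↔i, a↔z): positions sum to 25. Letters are reflected about the middle of the alphabet (position → 25−position): Atbash.
Decoding mlgrlm: m↔n, l↔o, g↔t, r↔i, l↔o, m↔n.

notion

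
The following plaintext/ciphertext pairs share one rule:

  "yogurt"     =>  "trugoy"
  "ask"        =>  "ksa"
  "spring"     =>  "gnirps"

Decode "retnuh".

The output letters match the input read backwards: yogurt reversed is trugoy. The word is simply reversed.
Undoing it on retnuh: then reverse → hunter.

hunter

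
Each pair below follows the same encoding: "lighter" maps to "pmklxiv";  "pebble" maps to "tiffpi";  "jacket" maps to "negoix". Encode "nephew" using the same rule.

Compare letters: l→p is +4, i→m is +4, g→k is +4 — a constant shift. Each letter is shifted forward by 4 in the alphabet (a Caesar shift of +4).
Applying it to nephew: n+4=r, e+4=i, p+4=t, h+4=l, e+4=i, w+4=a.

ritlia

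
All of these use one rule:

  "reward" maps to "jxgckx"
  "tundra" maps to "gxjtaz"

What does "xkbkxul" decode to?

forever

The output letters match the input read backwards, each shifted +6: reward reversed is drawer. The word is reversed, then every letter is shifted forward by 6.
Undoing it on xkbkxul: shift back: x−6=r, k−6=e, b−6=v, k−6=e, x−6=r, u−6=o, l−6=f → reverof; then reverse → forever.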